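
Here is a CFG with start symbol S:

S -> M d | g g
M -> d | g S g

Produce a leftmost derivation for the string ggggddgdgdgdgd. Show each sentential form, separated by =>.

S=>Md=>gSgd=>gMdgd=>ggSgdgd=>ggMdgdgd=>gggSgdgdgd=>gggMdgdgdgd=>ggggSgdgdgdgd=>ggggMdgdgdgdgd=>ggggddgdgdgdgd

S => Md   [S -> M d]
Md => gSgd   [M -> g S g]
gSgd => gMdgd   [S -> M d]
gMdgd => ggSgdgd   [M -> g S g]
ggSgdgd => ggMdgdgd   [S -> M d]
ggMdgdgd => gggSgdgdgd   [M -> g S g]
gggSgdgdgd => gggMdgdgdgd   [S -> M d]
gggMdgdgdgd => ggggSgdgdgdgd   [M -> g S g]
ggggSgdgdgdgd => ggggMdgdgdgdgd   [S -> M d]
ggggMdgdgdgdgd => ggggddgdgdgdgd   [M -> d]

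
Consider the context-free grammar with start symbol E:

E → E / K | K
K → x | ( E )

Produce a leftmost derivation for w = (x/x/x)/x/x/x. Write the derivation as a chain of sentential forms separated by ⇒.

E ⇒ E/K ⇒ E/K/K ⇒ E/K/K/K ⇒ K/K/K/K ⇒ (E)/K/K/K ⇒ (E/K)/K/K/K ⇒ (E/K/K)/K/K/K ⇒ (K/K/K)/K/K/K ⇒ (x/K/K)/K/K/K ⇒ (x/x/K)/K/K/K ⇒ (x/x/x)/K/K/K ⇒ (x/x/x)/x/K/K ⇒ (x/x/x)/x/x/K ⇒ (x/x/x)/x/x/x

E ⇒ E/K   [E → E / K]
E/K ⇒ E/K/K   [E → E / K]
E/K/K ⇒ E/K/K/K   [E → E / K]
E/K/K/K ⇒ K/K/K/K   [E → K]
K/K/K/K ⇒ (E)/K/K/K   [K → ( E )]
(E)/K/K/K ⇒ (E/K)/K/K/K   [E → E / K]
(E/K)/K/K/K ⇒ (E/K/K)/K/K/K   [E → E / K]
(E/K/K)/K/K/K ⇒ (K/K/K)/K/K/K   [E → K]
(K/K/K)/K/K/K ⇒ (x/K/K)/K/K/K   [K → x]
(x/K/K)/K/K/K ⇒ (x/x/K)/K/K/K   [K → x]
(x/x/K)/K/K/K ⇒ (x/x/x)/K/K/K   [K → x]
(x/x/x)/K/K/K ⇒ (x/x/x)/x/K/K   [K → x]
(x/x/x)/x/K/K ⇒ (x/x/x)/x/x/K   [K → x]
(x/x/x)/x/x/K ⇒ (x/x/x)/x/x/x   [K → x]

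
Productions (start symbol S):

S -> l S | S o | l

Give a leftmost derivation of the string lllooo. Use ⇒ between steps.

S⇒So⇒Soo⇒lSoo⇒llSoo⇒llSooo⇒lllooo

S ⇒ So   [S -> S o]
So ⇒ Soo   [S -> S o]
Soo ⇒ lSoo   [S -> l S]
lSoo ⇒ llSoo   [S -> l S]
llSoo ⇒ llSooo   [S -> S o]
llSooo ⇒ lllooo   [S -> l]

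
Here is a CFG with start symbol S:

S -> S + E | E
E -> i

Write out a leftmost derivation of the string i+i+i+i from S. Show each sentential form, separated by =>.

S => S+E   [S -> S + E]
S+E => S+E+E   [S -> S + E]
S+E+E => S+E+E+E   [S -> S + E]
S+E+E+E => E+E+E+E   [S -> E]
E+E+E+E => i+E+E+E   [E -> i]
i+E+E+E => i+i+E+E   [E -> i]
i+i+E+E => i+i+i+E   [E -> i]
i+i+i+E => i+i+i+i   [E -> i]

S => S+E => S+E+E => S+E+E+E => E+E+E+E => i+E+E+E => i+i+E+E => i+i+i+E => i+i+i+i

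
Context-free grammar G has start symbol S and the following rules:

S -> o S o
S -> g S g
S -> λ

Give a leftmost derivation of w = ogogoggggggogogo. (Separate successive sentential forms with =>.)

S => oSo => ogSgo => ogoSogo => ogogSgogo => ogogoSogogo => ogogogSgogogo => ogogoggSggogogo => ogogogggSgggogogo => ogogoggggggogogo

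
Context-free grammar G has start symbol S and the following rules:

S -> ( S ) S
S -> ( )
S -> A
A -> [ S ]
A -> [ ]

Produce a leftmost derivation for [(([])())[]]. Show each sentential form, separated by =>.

S=>A=>[S]=>[(S)S]=>[((S)S)S]=>[((A)S)S]=>[(([])S)S]=>[(([])())S]=>[(([])())A]=>[(([])())[]]

S => A   [S -> A]
A => [S]   [A -> [ S ]]
[S] => [(S)S]   [S -> ( S ) S]
[(S)S] => [((S)S)S]   [S -> ( S ) S]
[((S)S)S] => [((A)S)S]   [S -> A]
[((A)S)S] => [(([])S)S]   [A -> [ ]]
[(([])S)S] => [(([])())S]   [S -> ( )]
[(([])())S] => [(([])())A]   [S -> A]
[(([])())A] => [(([])())[]]   [A -> [ ]]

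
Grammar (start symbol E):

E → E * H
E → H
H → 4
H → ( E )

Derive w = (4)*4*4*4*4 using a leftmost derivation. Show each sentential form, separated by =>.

E => E*H   [E → E * H]
E*H => E*H*H   [E → E * H]
E*H*H => E*H*H*H   [E → E * H]
E*H*H*H => E*H*H*H*H   [E → E * H]
E*H*H*H*H => H*H*H*H*H   [E → H]
H*H*H*H*H => (E)*H*H*H*H   [H → ( E )]
(E)*H*H*H*H => (H)*H*H*H*H   [E → H]
(H)*H*H*H*H => (4)*H*H*H*H   [H → 4]
(4)*H*H*H*H => (4)*4*H*H*H   [H → 4]
(4)*4*H*H*H => (4)*4*4*H*H   [H → 4]
(4)*4*4*H*H => (4)*4*4*4*H   [H → 4]
(4)*4*4*4*H => (4)*4*4*4*4   [H → 4]

E => E*H => E*H*H => E*H*H*H => E*H*H*H*H => H*H*H*H*H => (E)*H*H*H*H => (H)*H*H*H*H => (4)*H*H*H*H => (4)*4*H*H*H => (4)*4*4*H*H => (4)*4*4*4*H => (4)*4*4*4*4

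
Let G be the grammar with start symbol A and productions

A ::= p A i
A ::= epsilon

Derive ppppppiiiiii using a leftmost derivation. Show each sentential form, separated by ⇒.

A ⇒ pAi   [A ::= p A i]
pAi ⇒ ppAii   [A ::= p A i]
ppAii ⇒ pppAiii   [A ::= p A i]
pppAiii ⇒ ppppAiiii   [A ::= p A i]
ppppAiiii ⇒ pppppAiiiii   [A ::= p A i]
pppppAiiiii ⇒ ppppppAiiiiii   [A ::= p A i]
ppppppAiiiiii ⇒ ppppppiiiiii   [A ::= epsilon]

A⇒pAi⇒ppAii⇒pppAiii⇒ppppAiiii⇒pppppAiiiii⇒ppppppAiiiiii⇒ppppppiiiiii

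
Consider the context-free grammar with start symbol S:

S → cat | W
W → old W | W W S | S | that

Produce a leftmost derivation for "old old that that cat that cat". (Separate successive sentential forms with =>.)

S => W => old W => old old W => old old W W S => old old W W S W S => old old that W S W S => old old that that S W S => old old that that cat W S => old old that that cat that S => old old that that cat that cat

S => W   [S → W]
W => old W   [W → old W]
old W => old old W   [W → old W]
old old W => old old W W S   [W → W W S]
old old W W S => old old W W S W S   [W → W W S]
old old W W S W S => old old that W S W S   [W → that]
old old that W S W S => old old that that S W S   [W → that]
old old that that S W S => old old that that cat W S   [S → cat]
old old that that cat W S => old old that that cat that S   [W → that]
old old that that cat that S => old old that that cat that cat   [S → cat]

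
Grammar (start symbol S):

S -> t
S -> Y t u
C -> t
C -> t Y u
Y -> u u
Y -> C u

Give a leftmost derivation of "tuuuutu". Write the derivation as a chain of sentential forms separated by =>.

S => Ytu   [S -> Y t u]
Ytu => Cutu   [Y -> C u]
Cutu => tYuutu   [C -> t Y u]
tYuutu => tuuuutu   [Y -> u u]

S => Ytu => Cutu => tYuutu => tuuuutu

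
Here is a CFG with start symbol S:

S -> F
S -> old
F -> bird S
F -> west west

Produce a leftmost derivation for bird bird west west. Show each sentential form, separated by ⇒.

S ⇒ F   [S -> F]
F ⇒ bird S   [F -> bird S]
bird S ⇒ bird F   [S -> F]
bird F ⇒ bird bird S   [F -> bird S]
bird bird S ⇒ bird bird F   [S -> F]
bird bird F ⇒ bird bird west west   [F -> west west]

S ⇒ F ⇒ bird S ⇒ bird F ⇒ bird bird S ⇒ bird bird F ⇒ bird bird west west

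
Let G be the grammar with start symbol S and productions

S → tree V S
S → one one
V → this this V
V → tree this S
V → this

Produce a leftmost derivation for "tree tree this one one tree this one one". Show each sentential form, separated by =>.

S => tree V S => tree tree this S S => tree tree this one one S => tree tree this one one tree V S => tree tree this one one tree this S => tree tree this one one tree this one one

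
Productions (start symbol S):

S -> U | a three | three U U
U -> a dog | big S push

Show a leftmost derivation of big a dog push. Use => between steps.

S => U => big S push => big U push => big a dog push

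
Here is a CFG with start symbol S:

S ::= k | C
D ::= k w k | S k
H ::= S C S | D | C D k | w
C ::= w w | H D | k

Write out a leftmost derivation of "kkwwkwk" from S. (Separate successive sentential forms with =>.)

S => C   [S ::= C]
C => HD   [C ::= H D]
HD => SCSD   [H ::= S C S]
SCSD => CCSD   [S ::= C]
CCSD => kCSD   [C ::= k]
kCSD => kkSD   [C ::= k]
kkSD => kkCD   [S ::= C]
kkCD => kkwwD   [C ::= w w]
kkwwD => kkwwkwk   [D ::= k w k]

S=>C=>HD=>SCSD=>CCSD=>kCSD=>kkSD=>kkCD=>kkwwD=>kkwwkwk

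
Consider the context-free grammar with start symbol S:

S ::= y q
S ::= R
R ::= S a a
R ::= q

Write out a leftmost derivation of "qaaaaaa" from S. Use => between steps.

S => R   [S ::= R]
R => Saa   [R ::= S a a]
Saa => Raa   [S ::= R]
Raa => Saaaa   [R ::= S a a]
Saaaa => Raaaa   [S ::= R]
Raaaa => Saaaaaa   [R ::= S a a]
Saaaaaa => Raaaaaa   [S ::= R]
Raaaaaa => qaaaaaa   [R ::= q]

S => R => Saa => Raa => Saaaa => Raaaa => Saaaaaa => Raaaaaa => qaaaaaa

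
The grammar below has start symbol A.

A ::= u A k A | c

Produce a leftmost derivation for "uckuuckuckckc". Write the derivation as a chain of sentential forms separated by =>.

A => uAkA => uckA => uckuAkA => uckuuAkAkA => uckuuckAkA => uckuuckuAkAkA => uckuuckuckAkA => uckuuckuckckA => uckuuckuckckc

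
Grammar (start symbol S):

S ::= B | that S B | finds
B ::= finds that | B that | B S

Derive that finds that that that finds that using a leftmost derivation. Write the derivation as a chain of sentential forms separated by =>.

S => that S B => that B B => that B that B => that B that that B => that finds that that that B => that finds that that that finds that

S => that S B   [S ::= that S B]
that S B => that B B   [S ::= B]
that B B => that B that B   [B ::= B that]
that B that B => that B that that B   [B ::= B that]
that B that that B => that finds that that that B   [B ::= finds that]
that finds that that that B => that finds that that that finds that   [B ::= finds that]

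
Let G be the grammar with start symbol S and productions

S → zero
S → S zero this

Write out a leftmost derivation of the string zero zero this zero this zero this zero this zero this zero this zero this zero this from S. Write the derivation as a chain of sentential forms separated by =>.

S => S zero this => S zero this zero this => S zero this zero this zero this => S zero this zero this zero this zero this => S zero this zero this zero this zero this zero this => S zero this zero this zero this zero this zero this zero this => S zero this zero this zero this zero this zero this zero this zero this => S zero this zero this zero this zero this zero this zero this zero this zero this => zero zero this zero this zero this zero this zero this zero this zero this zero this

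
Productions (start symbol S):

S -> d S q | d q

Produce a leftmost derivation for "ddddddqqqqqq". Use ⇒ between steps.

S ⇒ dSq ⇒ ddSqq ⇒ dddSqqq ⇒ ddddSqqqq ⇒ dddddSqqqqq ⇒ ddddddqqqqqq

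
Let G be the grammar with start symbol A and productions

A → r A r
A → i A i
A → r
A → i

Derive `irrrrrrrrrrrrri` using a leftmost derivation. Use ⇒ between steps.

A ⇒ iAi   [A → i A i]
iAi ⇒ irAri   [A → r A r]
irAri ⇒ irrArri   [A → r A r]
irrArri ⇒ irrrArrri   [A → r A r]
irrrArrri ⇒ irrrrArrrri   [A → r A r]
irrrrArrrri ⇒ irrrrrArrrrri   [A → r A r]
irrrrrArrrrri ⇒ irrrrrrArrrrrri   [A → r A r]
irrrrrrArrrrrri ⇒ irrrrrrrrrrrrri   [A → r]

A ⇒ iAi ⇒ irAri ⇒ irrArri ⇒ irrrArrri ⇒ irrrrArrrri ⇒ irrrrrArrrrri ⇒ irrrrrrArrrrrri ⇒ irrrrrrrrrrrrri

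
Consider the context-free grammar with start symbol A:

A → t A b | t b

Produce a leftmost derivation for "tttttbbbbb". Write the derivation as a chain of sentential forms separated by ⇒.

A⇒tAb⇒ttAbb⇒tttAbbb⇒ttttAbbbb⇒tttttbbbbb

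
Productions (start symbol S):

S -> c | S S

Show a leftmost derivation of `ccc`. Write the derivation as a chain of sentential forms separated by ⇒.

S ⇒ SS ⇒ SSS ⇒ cSS ⇒ ccS ⇒ ccc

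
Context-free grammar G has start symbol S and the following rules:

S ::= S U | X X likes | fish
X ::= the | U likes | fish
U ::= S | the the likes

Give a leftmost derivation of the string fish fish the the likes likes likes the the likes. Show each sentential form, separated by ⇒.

S ⇒ S U ⇒ fish U ⇒ fish S ⇒ fish S U ⇒ fish X X likes U ⇒ fish fish X likes U ⇒ fish fish U likes likes U ⇒ fish fish the the likes likes likes U ⇒ fish fish the the likes likes likes the the likes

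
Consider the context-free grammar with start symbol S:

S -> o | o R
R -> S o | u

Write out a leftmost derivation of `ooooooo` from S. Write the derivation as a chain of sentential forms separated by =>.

S => oR => oSo => ooRo => ooSoo => oooRoo => oooSooo => ooooooo

S => oR   [S -> o R]
oR => oSo   [R -> S o]
oSo => ooRo   [S -> o R]
ooRo => ooSoo   [R -> S o]
ooSoo => oooRoo   [S -> o R]
oooRoo => oooSooo   [R -> S o]
oooSooo => ooooooo   [S -> o]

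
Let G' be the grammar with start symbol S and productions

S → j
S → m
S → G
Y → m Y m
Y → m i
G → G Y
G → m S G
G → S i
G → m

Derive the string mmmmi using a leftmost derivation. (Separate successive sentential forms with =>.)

S => G   [S → G]
G => mSG   [G → m S G]
mSG => mGG   [S → G]
mGG => mmG   [G → m]
mmG => mmGY   [G → G Y]
mmGY => mmmY   [G → m]
mmmY => mmmmi   [Y → m i]

S => G => mSG => mGG => mmG => mmGY => mmmY => mmmmi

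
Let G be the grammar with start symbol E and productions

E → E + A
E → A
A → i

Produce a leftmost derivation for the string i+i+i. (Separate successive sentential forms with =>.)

E => E+A => E+A+A => A+A+A => i+A+A => i+i+A => i+i+i

E => E+A   [E → E + A]
E+A => E+A+A   [E → E + A]
E+A+A => A+A+A   [E → A]
A+A+A => i+A+A   [A → i]
i+A+A => i+i+A   [A → i]
i+i+A => i+i+i   [A → i]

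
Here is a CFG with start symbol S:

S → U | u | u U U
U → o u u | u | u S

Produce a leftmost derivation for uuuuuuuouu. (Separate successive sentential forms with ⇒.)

S⇒U⇒uS⇒uuUU⇒uuuSU⇒uuuuUUU⇒uuuuuUU⇒uuuuuuSU⇒uuuuuuuU⇒uuuuuuuouu

S ⇒ U   [S → U]
U ⇒ uS   [U → u S]
uS ⇒ uuUU   [S → u U U]
uuUU ⇒ uuuSU   [U → u S]
uuuSU ⇒ uuuuUUU   [S → u U U]
uuuuUUU ⇒ uuuuuUU   [U → u]
uuuuuUU ⇒ uuuuuuSU   [U → u S]
uuuuuuSU ⇒ uuuuuuuU   [S → u]
uuuuuuuU ⇒ uuuuuuuouu   [U → o u u]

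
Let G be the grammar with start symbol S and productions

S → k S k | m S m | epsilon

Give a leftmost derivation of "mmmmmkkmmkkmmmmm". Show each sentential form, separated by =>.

S => mSm => mmSmm => mmmSmmm => mmmmSmmmm => mmmmmSmmmmm => mmmmmkSkmmmmm => mmmmmkkSkkmmmmm => mmmmmkkmSmkkmmmmm => mmmmmkkmmkkmmmmm

S => mSm   [S → m S m]
mSm => mmSmm   [S → m S m]
mmSmm => mmmSmmm   [S → m S m]
mmmSmmm => mmmmSmmmm   [S → m S m]
mmmmSmmmm => mmmmmSmmmmm   [S → m S m]
mmmmmSmmmmm => mmmmmkSkmmmmm   [S → k S k]
mmmmmkSkmmmmm => mmmmmkkSkkmmmmm   [S → k S k]
mmmmmkkSkkmmmmm => mmmmmkkmSmkkmmmmm   [S → m S m]
mmmmmkkmSmkkmmmmm => mmmmmkkmmkkmmmmm   [S → epsilon]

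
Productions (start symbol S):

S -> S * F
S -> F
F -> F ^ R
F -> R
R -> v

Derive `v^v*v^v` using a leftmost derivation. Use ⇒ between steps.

S ⇒ S*F   [S -> S * F]
S*F ⇒ F*F   [S -> F]
F*F ⇒ F^R*F   [F -> F ^ R]
F^R*F ⇒ R^R*F   [F -> R]
R^R*F ⇒ v^R*F   [R -> v]
v^R*F ⇒ v^v*F   [R -> v]
v^v*F ⇒ v^v*F^R   [F -> F ^ R]
v^v*F^R ⇒ v^v*R^R   [F -> R]
v^v*R^R ⇒ v^v*v^R   [R -> v]
v^v*v^R ⇒ v^v*v^v   [R -> v]

S⇒S*F⇒F*F⇒F^R*F⇒R^R*F⇒v^R*F⇒v^v*F⇒v^v*F^R⇒v^v*R^R⇒v^v*v^R⇒v^v*v^v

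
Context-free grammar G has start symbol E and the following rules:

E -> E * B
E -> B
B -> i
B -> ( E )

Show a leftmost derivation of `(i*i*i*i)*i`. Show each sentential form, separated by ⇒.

E ⇒ E*B ⇒ B*B ⇒ (E)*B ⇒ (E*B)*B ⇒ (E*B*B)*B ⇒ (E*B*B*B)*B ⇒ (B*B*B*B)*B ⇒ (i*B*B*B)*B ⇒ (i*i*B*B)*B ⇒ (i*i*i*B)*B ⇒ (i*i*i*i)*B ⇒ (i*i*i*i)*i

E ⇒ E*B   [E -> E * B]
E*B ⇒ B*B   [E -> B]
B*B ⇒ (E)*B   [B -> ( E )]
(E)*B ⇒ (E*B)*B   [E -> E * B]
(E*B)*B ⇒ (E*B*B)*B   [E -> E * B]
(E*B*B)*B ⇒ (E*B*B*B)*B   [E -> E * B]
(E*B*B*B)*B ⇒ (B*B*B*B)*B   [E -> B]
(B*B*B*B)*B ⇒ (i*B*B*B)*B   [B -> i]
(i*B*B*B)*B ⇒ (i*i*B*B)*B   [B -> i]
(i*i*B*B)*B ⇒ (i*i*i*B)*B   [B -> i]
(i*i*i*B)*B ⇒ (i*i*i*i)*B   [B -> i]
(i*i*i*i)*B ⇒ (i*i*i*i)*i   [B -> i]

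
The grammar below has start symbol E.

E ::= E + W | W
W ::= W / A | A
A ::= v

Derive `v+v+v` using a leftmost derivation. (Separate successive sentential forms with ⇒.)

E ⇒ E+W   [E ::= E + W]
E+W ⇒ E+W+W   [E ::= E + W]
E+W+W ⇒ W+W+W   [E ::= W]
W+W+W ⇒ A+W+W   [W ::= A]
A+W+W ⇒ v+W+W   [A ::= v]
v+W+W ⇒ v+A+W   [W ::= A]
v+A+W ⇒ v+v+W   [A ::= v]
v+v+W ⇒ v+v+A   [W ::= A]
v+v+A ⇒ v+v+v   [A ::= v]

E ⇒ E+W ⇒ E+W+W ⇒ W+W+W ⇒ A+W+W ⇒ v+W+W ⇒ v+A+W ⇒ v+v+W ⇒ v+v+A ⇒ v+v+v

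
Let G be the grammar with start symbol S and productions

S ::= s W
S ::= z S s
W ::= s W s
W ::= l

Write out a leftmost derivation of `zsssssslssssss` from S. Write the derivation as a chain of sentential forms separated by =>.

S=>zSs=>zsWs=>zssWss=>zsssWsss=>zssssWssss=>zsssssWsssss=>zssssssWssssss=>zsssssslssssss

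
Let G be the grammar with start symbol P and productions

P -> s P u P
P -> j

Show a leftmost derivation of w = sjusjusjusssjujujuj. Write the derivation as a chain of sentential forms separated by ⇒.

P⇒sPuP⇒sjuP⇒sjusPuP⇒sjusjuP⇒sjusjusPuP⇒sjusjusjuP⇒sjusjusjusPuP⇒sjusjusjussPuPuP⇒sjusjusjusssPuPuPuP⇒sjusjusjusssjuPuPuP⇒sjusjusjusssjujuPuP⇒sjusjusjusssjujujuP⇒sjusjusjusssjujujuj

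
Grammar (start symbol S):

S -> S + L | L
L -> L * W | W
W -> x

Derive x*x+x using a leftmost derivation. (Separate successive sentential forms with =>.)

S => S+L   [S -> S + L]
S+L => L+L   [S -> L]
L+L => L*W+L   [L -> L * W]
L*W+L => W*W+L   [L -> W]
W*W+L => x*W+L   [W -> x]
x*W+L => x*x+L   [W -> x]
x*x+L => x*x+W   [L -> W]
x*x+W => x*x+x   [W -> x]

S => S+L => L+L => L*W+L => W*W+L => x*W+L => x*x+L => x*x+W => x*x+x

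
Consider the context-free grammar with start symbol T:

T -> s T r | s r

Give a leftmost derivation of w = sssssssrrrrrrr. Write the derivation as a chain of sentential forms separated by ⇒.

T ⇒ sTr   [T -> s T r]
sTr ⇒ ssTrr   [T -> s T r]
ssTrr ⇒ sssTrrr   [T -> s T r]
sssTrrr ⇒ ssssTrrrr   [T -> s T r]
ssssTrrrr ⇒ sssssTrrrrr   [T -> s T r]
sssssTrrrrr ⇒ ssssssTrrrrrr   [T -> s T r]
ssssssTrrrrrr ⇒ sssssssrrrrrrr   [T -> s r]

T ⇒ sTr ⇒ ssTrr ⇒ sssTrrr ⇒ ssssTrrrr ⇒ sssssTrrrrr ⇒ ssssssTrrrrrr ⇒ sssssssrrrrrrr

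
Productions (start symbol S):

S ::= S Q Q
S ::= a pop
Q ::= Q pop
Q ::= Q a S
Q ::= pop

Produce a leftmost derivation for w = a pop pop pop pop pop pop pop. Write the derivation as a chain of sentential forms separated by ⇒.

S ⇒ S Q Q ⇒ S Q Q Q Q ⇒ S Q Q Q Q Q Q ⇒ a pop Q Q Q Q Q Q ⇒ a pop pop Q Q Q Q Q ⇒ a pop pop pop Q Q Q Q ⇒ a pop pop pop pop Q Q Q ⇒ a pop pop pop pop pop Q Q ⇒ a pop pop pop pop pop pop Q ⇒ a pop pop pop pop pop pop pop

S ⇒ S Q Q   [S ::= S Q Q]
S Q Q ⇒ S Q Q Q Q   [S ::= S Q Q]
S Q Q Q Q ⇒ S Q Q Q Q Q Q   [S ::= S Q Q]
S Q Q Q Q Q Q ⇒ a pop Q Q Q Q Q Q   [S ::= a pop]
a pop Q Q Q Q Q Q ⇒ a pop pop Q Q Q Q Q   [Q ::= pop]
a pop pop Q Q Q Q Q ⇒ a pop pop pop Q Q Q Q   [Q ::= pop]
a pop pop pop Q Q Q Q ⇒ a pop pop pop pop Q Q Q   [Q ::= pop]
a pop pop pop pop Q Q Q ⇒ a pop pop pop pop pop Q Q   [Q ::= pop]
a pop pop pop pop pop Q Q ⇒ a pop pop pop pop pop pop Q   [Q ::= pop]
a pop pop pop pop pop pop Q ⇒ a pop pop pop pop pop pop pop   [Q ::= pop]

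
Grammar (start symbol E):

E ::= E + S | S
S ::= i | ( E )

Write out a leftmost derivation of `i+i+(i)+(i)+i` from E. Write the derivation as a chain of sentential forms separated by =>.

E => E+S => E+S+S => E+S+S+S => E+S+S+S+S => S+S+S+S+S => i+S+S+S+S => i+i+S+S+S => i+i+(E)+S+S => i+i+(S)+S+S => i+i+(i)+S+S => i+i+(i)+(E)+S => i+i+(i)+(S)+S => i+i+(i)+(i)+S => i+i+(i)+(i)+i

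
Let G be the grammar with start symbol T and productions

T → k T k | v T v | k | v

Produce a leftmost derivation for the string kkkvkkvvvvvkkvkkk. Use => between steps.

T => kTk => kkTkk => kkkTkkk => kkkvTvkkk => kkkvkTkvkkk => kkkvkkTkkvkkk => kkkvkkvTvkkvkkk => kkkvkkvvTvvkkvkkk => kkkvkkvvvvvkkvkkk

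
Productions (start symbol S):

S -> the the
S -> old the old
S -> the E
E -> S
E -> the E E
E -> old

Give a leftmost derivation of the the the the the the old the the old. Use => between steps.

S => the E   [S -> the E]
the E => the the E E   [E -> the E E]
the the E E => the the the E E E   [E -> the E E]
the the the E E E => the the the the E E E E   [E -> the E E]
the the the the E E E E => the the the the S E E E   [E -> S]
the the the the S E E E => the the the the the the E E E   [S -> the the]
the the the the the the E E E => the the the the the the old E E   [E -> old]
the the the the the the old E E => the the the the the the old S E   [E -> S]
the the the the the the old S E => the the the the the the old the the E   [S -> the the]
the the the the the the old the the E => the the the the the the old the the old   [E -> old]

S => the E => the the E E => the the the E E E => the the the the E E E E => the the the the S E E E => the the the the the the E E E => the the the the the the old E E => the the the the the the old S E => the the the the the the old the the E => the the the the the the old the the old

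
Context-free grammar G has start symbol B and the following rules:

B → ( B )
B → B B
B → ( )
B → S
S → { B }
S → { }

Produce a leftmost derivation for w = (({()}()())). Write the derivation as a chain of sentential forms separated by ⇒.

B ⇒ (B) ⇒ ((B)) ⇒ ((BB)) ⇒ ((BBB)) ⇒ ((SBB)) ⇒ (({B}BB)) ⇒ (({()}BB)) ⇒ (({()}()B)) ⇒ (({()}()()))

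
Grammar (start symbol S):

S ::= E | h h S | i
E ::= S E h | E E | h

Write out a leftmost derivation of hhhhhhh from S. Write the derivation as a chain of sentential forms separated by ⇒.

S⇒E⇒EE⇒EEE⇒hEE⇒hEEE⇒hSEhEE⇒hEEhEE⇒hEEEhEE⇒hhEEhEE⇒hhhEhEE⇒hhhhhEE⇒hhhhhhE⇒hhhhhhh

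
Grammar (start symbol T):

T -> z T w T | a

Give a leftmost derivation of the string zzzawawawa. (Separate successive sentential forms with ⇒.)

T ⇒ zTwT ⇒ zzTwTwT ⇒ zzzTwTwTwT ⇒ zzzawTwTwT ⇒ zzzawawTwT ⇒ zzzawawawT ⇒ zzzawawawa

T ⇒ zTwT   [T -> z T w T]
zTwT ⇒ zzTwTwT   [T -> z T w T]
zzTwTwT ⇒ zzzTwTwTwT   [T -> z T w T]
zzzTwTwTwT ⇒ zzzawTwTwT   [T -> a]
zzzawTwTwT ⇒ zzzawawTwT   [T -> a]
zzzawawTwT ⇒ zzzawawawT   [T -> a]
zzzawawawT ⇒ zzzawawawa   [T -> a]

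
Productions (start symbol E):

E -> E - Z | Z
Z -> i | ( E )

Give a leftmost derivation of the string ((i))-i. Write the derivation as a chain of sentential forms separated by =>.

E => E-Z   [E -> E - Z]
E-Z => Z-Z   [E -> Z]
Z-Z => (E)-Z   [Z -> ( E )]
(E)-Z => (Z)-Z   [E -> Z]
(Z)-Z => ((E))-Z   [Z -> ( E )]
((E))-Z => ((Z))-Z   [E -> Z]
((Z))-Z => ((i))-Z   [Z -> i]
((i))-Z => ((i))-i   [Z -> i]

E => E-Z => Z-Z => (E)-Z => (Z)-Z => ((E))-Z => ((Z))-Z => ((i))-Z => ((i))-i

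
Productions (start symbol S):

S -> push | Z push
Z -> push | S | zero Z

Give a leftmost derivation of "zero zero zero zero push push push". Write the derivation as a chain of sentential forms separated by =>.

S => Z push => zero Z push => zero zero Z push => zero zero zero Z push => zero zero zero zero Z push => zero zero zero zero S push => zero zero zero zero Z push push => zero zero zero zero S push push => zero zero zero zero push push push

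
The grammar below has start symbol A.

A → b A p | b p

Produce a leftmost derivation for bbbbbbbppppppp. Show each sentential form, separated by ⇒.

A ⇒ bAp ⇒ bbApp ⇒ bbbAppp ⇒ bbbbApppp ⇒ bbbbbAppppp ⇒ bbbbbbApppppp ⇒ bbbbbbbppppppp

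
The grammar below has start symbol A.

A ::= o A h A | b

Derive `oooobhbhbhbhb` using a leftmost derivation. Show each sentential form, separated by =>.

A => oAhA => ooAhAhA => oooAhAhAhA => ooooAhAhAhAhA => oooobhAhAhAhA => oooobhbhAhAhA => oooobhbhbhAhA => oooobhbhbhbhA => oooobhbhbhbhb

A => oAhA   [A ::= o A h A]
oAhA => ooAhAhA   [A ::= o A h A]
ooAhAhA => oooAhAhAhA   [A ::= o A h A]
oooAhAhAhA => ooooAhAhAhAhA   [A ::= o A h A]
ooooAhAhAhAhA => oooobhAhAhAhA   [A ::= b]
oooobhAhAhAhA => oooobhbhAhAhA   [A ::= b]
oooobhbhAhAhA => oooobhbhbhAhA   [A ::= b]
oooobhbhbhAhA => oooobhbhbhbhA   [A ::= b]
oooobhbhbhbhA => oooobhbhbhbhb   [A ::= b]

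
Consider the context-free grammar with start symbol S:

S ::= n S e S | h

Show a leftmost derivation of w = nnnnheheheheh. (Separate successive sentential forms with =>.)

S => nSeS   [S ::= n S e S]
nSeS => nnSeSeS   [S ::= n S e S]
nnSeSeS => nnnSeSeSeS   [S ::= n S e S]
nnnSeSeSeS => nnnnSeSeSeSeS   [S ::= n S e S]
nnnnSeSeSeSeS => nnnnheSeSeSeS   [S ::= h]
nnnnheSeSeSeS => nnnnheheSeSeS   [S ::= h]
nnnnheheSeSeS => nnnnheheheSeS   [S ::= h]
nnnnheheheSeS => nnnnheheheheS   [S ::= h]
nnnnheheheheS => nnnnheheheheh   [S ::= h]

S => nSeS => nnSeSeS => nnnSeSeSeS => nnnnSeSeSeSeS => nnnnheSeSeSeS => nnnnheheSeSeS => nnnnheheheSeS => nnnnheheheheS => nnnnheheheheh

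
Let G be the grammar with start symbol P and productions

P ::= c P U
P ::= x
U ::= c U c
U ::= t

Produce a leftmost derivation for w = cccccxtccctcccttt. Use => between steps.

P => cPU   [P ::= c P U]
cPU => ccPUU   [P ::= c P U]
ccPUU => cccPUUU   [P ::= c P U]
cccPUUU => ccccPUUUU   [P ::= c P U]
ccccPUUUU => cccccPUUUUU   [P ::= c P U]
cccccPUUUUU => cccccxUUUUU   [P ::= x]
cccccxUUUUU => cccccxtUUUU   [U ::= t]
cccccxtUUUU => cccccxtcUcUUU   [U ::= c U c]
cccccxtcUcUUU => cccccxtccUccUUU   [U ::= c U c]
cccccxtccUccUUU => cccccxtcccUcccUUU   [U ::= c U c]
cccccxtcccUcccUUU => cccccxtccctcccUUU   [U ::= t]
cccccxtccctcccUUU => cccccxtccctccctUU   [U ::= t]
cccccxtccctccctUU => cccccxtccctcccttU   [U ::= t]
cccccxtccctcccttU => cccccxtccctcccttt   [U ::= t]

P=>cPU=>ccPUU=>cccPUUU=>ccccPUUUU=>cccccPUUUUU=>cccccxUUUUU=>cccccxtUUUU=>cccccxtcUcUUU=>cccccxtccUccUUU=>cccccxtcccUcccUUU=>cccccxtccctcccUUU=>cccccxtccctccctUU=>cccccxtccctcccttU=>cccccxtccctcccttt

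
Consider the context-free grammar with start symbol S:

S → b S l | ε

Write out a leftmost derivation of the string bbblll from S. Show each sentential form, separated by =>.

S => bSl   [S → b S l]
bSl => bbSll   [S → b S l]
bbSll => bbbSlll   [S → b S l]
bbbSlll => bbblll   [S → ε]

S=>bSl=>bbSll=>bbbSlll=>bbblll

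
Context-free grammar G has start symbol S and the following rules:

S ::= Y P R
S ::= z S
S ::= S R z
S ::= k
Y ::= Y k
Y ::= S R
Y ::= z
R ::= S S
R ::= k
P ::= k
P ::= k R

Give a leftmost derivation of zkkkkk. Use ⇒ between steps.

S ⇒ YPR   [S ::= Y P R]
YPR ⇒ SRPR   [Y ::= S R]
SRPR ⇒ YPRRPR   [S ::= Y P R]
YPRRPR ⇒ zPRRPR   [Y ::= z]
zPRRPR ⇒ zkRRPR   [P ::= k]
zkRRPR ⇒ zkkRPR   [R ::= k]
zkkRPR ⇒ zkkkPR   [R ::= k]
zkkkPR ⇒ zkkkkR   [P ::= k]
zkkkkR ⇒ zkkkkk   [R ::= k]

S ⇒ YPR ⇒ SRPR ⇒ YPRRPR ⇒ zPRRPR ⇒ zkRRPR ⇒ zkkRPR ⇒ zkkkPR ⇒ zkkkkR ⇒ zkkkkk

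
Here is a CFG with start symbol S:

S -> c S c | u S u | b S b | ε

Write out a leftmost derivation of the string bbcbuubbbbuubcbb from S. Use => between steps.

S => bSb => bbSbb => bbcScbb => bbcbSbcbb => bbcbuSubcbb => bbcbuuSuubcbb => bbcbuubSbuubcbb => bbcbuubbSbbuubcbb => bbcbuubbbbuubcbb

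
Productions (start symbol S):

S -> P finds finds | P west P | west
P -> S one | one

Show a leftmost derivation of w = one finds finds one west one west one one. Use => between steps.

S => P west P   [S -> P west P]
P west P => S one west P   [P -> S one]
S one west P => P finds finds one west P   [S -> P finds finds]
P finds finds one west P => one finds finds one west P   [P -> one]
one finds finds one west P => one finds finds one west S one   [P -> S one]
one finds finds one west S one => one finds finds one west P west P one   [S -> P west P]
one finds finds one west P west P one => one finds finds one west one west P one   [P -> one]
one finds finds one west one west P one => one finds finds one west one west one one   [P -> one]

S => P west P => S one west P => P finds finds one west P => one finds finds one west P => one finds finds one west S one => one finds finds one west P west P one => one finds finds one west one west P one => one finds finds one west one west one one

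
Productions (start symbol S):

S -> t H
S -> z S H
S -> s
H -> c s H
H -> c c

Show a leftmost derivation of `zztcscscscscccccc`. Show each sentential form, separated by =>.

S=>zSH=>zzSHH=>zztHHH=>zztcsHHH=>zztcscsHHH=>zztcscscsHHH=>zztcscscscsHHH=>zztcscscscsccHH=>zztcscscscsccccH=>zztcscscscscccccc

S => zSH   [S -> z S H]
zSH => zzSHH   [S -> z S H]
zzSHH => zztHHH   [S -> t H]
zztHHH => zztcsHHH   [H -> c s H]
zztcsHHH => zztcscsHHH   [H -> c s H]
zztcscsHHH => zztcscscsHHH   [H -> c s H]
zztcscscsHHH => zztcscscscsHHH   [H -> c s H]
zztcscscscsHHH => zztcscscscsccHH   [H -> c c]
zztcscscscsccHH => zztcscscscsccccH   [H -> c c]
zztcscscscsccccH => zztcscscscscccccc   [H -> c c]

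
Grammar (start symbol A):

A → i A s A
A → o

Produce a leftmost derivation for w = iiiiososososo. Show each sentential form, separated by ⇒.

A ⇒ iAsA ⇒ iiAsAsA ⇒ iiiAsAsAsA ⇒ iiiiAsAsAsAsA ⇒ iiiiosAsAsAsA ⇒ iiiiososAsAsA ⇒ iiiiosososAsA ⇒ iiiiososososA ⇒ iiiiososososo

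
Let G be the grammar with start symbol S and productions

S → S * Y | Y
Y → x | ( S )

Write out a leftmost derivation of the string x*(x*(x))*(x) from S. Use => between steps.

S => S*Y => S*Y*Y => Y*Y*Y => x*Y*Y => x*(S)*Y => x*(S*Y)*Y => x*(Y*Y)*Y => x*(x*Y)*Y => x*(x*(S))*Y => x*(x*(Y))*Y => x*(x*(x))*Y => x*(x*(x))*(S) => x*(x*(x))*(Y) => x*(x*(x))*(x)

S => S*Y   [S → S * Y]
S*Y => S*Y*Y   [S → S * Y]
S*Y*Y => Y*Y*Y   [S → Y]
Y*Y*Y => x*Y*Y   [Y → x]
x*Y*Y => x*(S)*Y   [Y → ( S )]
x*(S)*Y => x*(S*Y)*Y   [S → S * Y]
x*(S*Y)*Y => x*(Y*Y)*Y   [S → Y]
x*(Y*Y)*Y => x*(x*Y)*Y   [Y → x]
x*(x*Y)*Y => x*(x*(S))*Y   [Y → ( S )]
x*(x*(S))*Y => x*(x*(Y))*Y   [S → Y]
x*(x*(Y))*Y => x*(x*(x))*Y   [Y → x]
x*(x*(x))*Y => x*(x*(x))*(S)   [Y → ( S )]
x*(x*(x))*(S) => x*(x*(x))*(Y)   [S → Y]
x*(x*(x))*(Y) => x*(x*(x))*(x)   [Y → x]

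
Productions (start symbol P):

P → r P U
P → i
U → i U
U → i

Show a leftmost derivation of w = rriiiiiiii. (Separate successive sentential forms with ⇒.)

P ⇒ rPU ⇒ rrPUU ⇒ rriUU ⇒ rriiU ⇒ rriiiU ⇒ rriiiiU ⇒ rriiiiiU ⇒ rriiiiiiU ⇒ rriiiiiiiU ⇒ rriiiiiiii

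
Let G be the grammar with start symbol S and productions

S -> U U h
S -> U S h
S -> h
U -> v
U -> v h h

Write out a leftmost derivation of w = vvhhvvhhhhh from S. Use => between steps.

S => USh   [S -> U S h]
USh => vSh   [U -> v]
vSh => vUShh   [S -> U S h]
vUShh => vvhhShh   [U -> v h h]
vvhhShh => vvhhUUhhh   [S -> U U h]
vvhhUUhhh => vvhhvUhhh   [U -> v]
vvhhvUhhh => vvhhvvhhhhh   [U -> v h h]

S => USh => vSh => vUShh => vvhhShh => vvhhUUhhh => vvhhvUhhh => vvhhvvhhhhh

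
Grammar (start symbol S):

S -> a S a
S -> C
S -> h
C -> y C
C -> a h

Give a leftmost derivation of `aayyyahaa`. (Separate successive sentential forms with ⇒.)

S⇒aSa⇒aaSaa⇒aaCaa⇒aayCaa⇒aayyCaa⇒aayyyCaa⇒aayyyahaa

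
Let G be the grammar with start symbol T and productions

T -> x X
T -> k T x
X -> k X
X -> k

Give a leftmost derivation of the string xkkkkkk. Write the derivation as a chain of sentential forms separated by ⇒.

T ⇒ xX   [T -> x X]
xX ⇒ xkX   [X -> k X]
xkX ⇒ xkkX   [X -> k X]
xkkX ⇒ xkkkX   [X -> k X]
xkkkX ⇒ xkkkkX   [X -> k X]
xkkkkX ⇒ xkkkkkX   [X -> k X]
xkkkkkX ⇒ xkkkkkk   [X -> k]

T ⇒ xX ⇒ xkX ⇒ xkkX ⇒ xkkkX ⇒ xkkkkX ⇒ xkkkkkX ⇒ xkkkkkk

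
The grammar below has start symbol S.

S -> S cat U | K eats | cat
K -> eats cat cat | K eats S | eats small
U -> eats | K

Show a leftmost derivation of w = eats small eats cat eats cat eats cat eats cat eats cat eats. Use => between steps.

S => S cat U   [S -> S cat U]
S cat U => S cat U cat U   [S -> S cat U]
S cat U cat U => K eats cat U cat U   [S -> K eats]
K eats cat U cat U => K eats S eats cat U cat U   [K -> K eats S]
K eats S eats cat U cat U => K eats S eats S eats cat U cat U   [K -> K eats S]
K eats S eats S eats cat U cat U => K eats S eats S eats S eats cat U cat U   [K -> K eats S]
K eats S eats S eats S eats cat U cat U => eats small eats S eats S eats S eats cat U cat U   [K -> eats small]
eats small eats S eats S eats S eats cat U cat U => eats small eats cat eats S eats S eats cat U cat U   [S -> cat]
eats small eats cat eats S eats S eats cat U cat U => eats small eats cat eats cat eats S eats cat U cat U   [S -> cat]
eats small eats cat eats cat eats S eats cat U cat U => eats small eats cat eats cat eats cat eats cat U cat U   [S -> cat]
eats small eats cat eats cat eats cat eats cat U cat U => eats small eats cat eats cat eats cat eats cat eats cat U   [U -> eats]
eats small eats cat eats cat eats cat eats cat eats cat U => eats small eats cat eats cat eats cat eats cat eats cat eats   [U -> eats]

S => S cat U => S cat U cat U => K eats cat U cat U => K eats S eats cat U cat U => K eats S eats S eats cat U cat U => K eats S eats S eats S eats cat U cat U => eats small eats S eats S eats S eats cat U cat U => eats small eats cat eats S eats S eats cat U cat U => eats small eats cat eats cat eats S eats cat U cat U => eats small eats cat eats cat eats cat eats cat U cat U => eats small eats cat eats cat eats cat eats cat eats cat U => eats small eats cat eats cat eats cat eats cat eats cat eats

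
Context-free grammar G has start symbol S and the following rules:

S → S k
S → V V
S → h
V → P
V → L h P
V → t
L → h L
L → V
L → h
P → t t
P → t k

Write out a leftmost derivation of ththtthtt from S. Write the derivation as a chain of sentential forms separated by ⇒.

S⇒VV⇒tV⇒tLhP⇒thLhP⇒thVhP⇒thLhPhP⇒thVhPhP⇒ththPhP⇒ththtthP⇒ththtthtt

S ⇒ VV   [S → V V]
VV ⇒ tV   [V → t]
tV ⇒ tLhP   [V → L h P]
tLhP ⇒ thLhP   [L → h L]
thLhP ⇒ thVhP   [L → V]
thVhP ⇒ thLhPhP   [V → L h P]
thLhPhP ⇒ thVhPhP   [L → V]
thVhPhP ⇒ ththPhP   [V → t]
ththPhP ⇒ ththtthP   [P → t t]
ththtthP ⇒ ththtthtt   [P → t t]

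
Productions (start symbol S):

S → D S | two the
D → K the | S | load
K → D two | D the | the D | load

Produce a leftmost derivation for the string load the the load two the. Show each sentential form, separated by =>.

S => D S => K the S => D the the S => load the the S => load the the D S => load the the load S => load the the load two the

S => D S   [S → D S]
D S => K the S   [D → K the]
K the S => D the the S   [K → D the]
D the the S => load the the S   [D → load]
load the the S => load the the D S   [S → D S]
load the the D S => load the the load S   [D → load]
load the the load S => load the the load two the   [S → two the]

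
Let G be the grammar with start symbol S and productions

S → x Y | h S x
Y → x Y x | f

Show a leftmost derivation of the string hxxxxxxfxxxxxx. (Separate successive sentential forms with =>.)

S=>hSx=>hxYx=>hxxYxx=>hxxxYxxx=>hxxxxYxxxx=>hxxxxxYxxxxx=>hxxxxxxYxxxxxx=>hxxxxxxfxxxxxx

S => hSx   [S → h S x]
hSx => hxYx   [S → x Y]
hxYx => hxxYxx   [Y → x Y x]
hxxYxx => hxxxYxxx   [Y → x Y x]
hxxxYxxx => hxxxxYxxxx   [Y → x Y x]
hxxxxYxxxx => hxxxxxYxxxxx   [Y → x Y x]
hxxxxxYxxxxx => hxxxxxxYxxxxxx   [Y → x Y x]
hxxxxxxYxxxxxx => hxxxxxxfxxxxxx   [Y → f]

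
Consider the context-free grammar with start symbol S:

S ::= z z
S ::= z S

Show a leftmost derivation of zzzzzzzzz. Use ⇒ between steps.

S ⇒ zS   [S ::= z S]
zS ⇒ zzS   [S ::= z S]
zzS ⇒ zzzS   [S ::= z S]
zzzS ⇒ zzzzS   [S ::= z S]
zzzzS ⇒ zzzzzS   [S ::= z S]
zzzzzS ⇒ zzzzzzS   [S ::= z S]
zzzzzzS ⇒ zzzzzzzS   [S ::= z S]
zzzzzzzS ⇒ zzzzzzzzz   [S ::= z z]

S ⇒ zS ⇒ zzS ⇒ zzzS ⇒ zzzzS ⇒ zzzzzS ⇒ zzzzzzS ⇒ zzzzzzzS ⇒ zzzzzzzzz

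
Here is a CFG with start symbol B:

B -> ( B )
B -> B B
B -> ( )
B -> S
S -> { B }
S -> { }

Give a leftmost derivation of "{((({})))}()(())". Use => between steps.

B=>BB=>BBB=>SBB=>{B}BB=>{(B)}BB=>{((B))}BB=>{(((B)))}BB=>{(((S)))}BB=>{((({})))}BB=>{((({})))}()B=>{((({})))}()(B)=>{((({})))}()(())

B => BB   [B -> B B]
BB => BBB   [B -> B B]
BBB => SBB   [B -> S]
SBB => {B}BB   [S -> { B }]
{B}BB => {(B)}BB   [B -> ( B )]
{(B)}BB => {((B))}BB   [B -> ( B )]
{((B))}BB => {(((B)))}BB   [B -> ( B )]
{(((B)))}BB => {(((S)))}BB   [B -> S]
{(((S)))}BB => {((({})))}BB   [S -> { }]
{((({})))}BB => {((({})))}()B   [B -> ( )]
{((({})))}()B => {((({})))}()(B)   [B -> ( B )]
{((({})))}()(B) => {((({})))}()(())   [B -> ( )]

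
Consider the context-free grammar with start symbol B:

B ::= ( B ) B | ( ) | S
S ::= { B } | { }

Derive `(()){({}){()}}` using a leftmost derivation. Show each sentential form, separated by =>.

B=>(B)B=>(())B=>(())S=>(()){B}=>(()){(B)B}=>(()){(S)B}=>(()){({})B}=>(()){({})S}=>(()){({}){B}}=>(()){({}){()}}

B => (B)B   [B ::= ( B ) B]
(B)B => (())B   [B ::= ( )]
(())B => (())S   [B ::= S]
(())S => (()){B}   [S ::= { B }]
(()){B} => (()){(B)B}   [B ::= ( B ) B]
(()){(B)B} => (()){(S)B}   [B ::= S]
(()){(S)B} => (()){({})B}   [S ::= { }]
(()){({})B} => (()){({})S}   [B ::= S]
(()){({})S} => (()){({}){B}}   [S ::= { B }]
(()){({}){B}} => (()){({}){()}}   [B ::= ( )]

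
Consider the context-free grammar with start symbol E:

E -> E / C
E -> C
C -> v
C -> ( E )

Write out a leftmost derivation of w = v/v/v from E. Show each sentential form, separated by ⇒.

E ⇒ E/C ⇒ E/C/C ⇒ C/C/C ⇒ v/C/C ⇒ v/v/C ⇒ v/v/v

E ⇒ E/C   [E -> E / C]
E/C ⇒ E/C/C   [E -> E / C]
E/C/C ⇒ C/C/C   [E -> C]
C/C/C ⇒ v/C/C   [C -> v]
v/C/C ⇒ v/v/C   [C -> v]
v/v/C ⇒ v/v/v   [C -> v]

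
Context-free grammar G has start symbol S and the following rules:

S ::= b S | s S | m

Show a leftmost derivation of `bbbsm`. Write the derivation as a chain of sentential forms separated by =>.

S=>bS=>bbS=>bbbS=>bbbsS=>bbbsm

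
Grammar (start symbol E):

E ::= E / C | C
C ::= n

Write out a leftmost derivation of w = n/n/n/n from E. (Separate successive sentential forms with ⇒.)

E ⇒ E/C   [E ::= E / C]
E/C ⇒ E/C/C   [E ::= E / C]
E/C/C ⇒ E/C/C/C   [E ::= E / C]
E/C/C/C ⇒ C/C/C/C   [E ::= C]
C/C/C/C ⇒ n/C/C/C   [C ::= n]
n/C/C/C ⇒ n/n/C/C   [C ::= n]
n/n/C/C ⇒ n/n/n/C   [C ::= n]
n/n/n/C ⇒ n/n/n/n   [C ::= n]

E ⇒ E/C ⇒ E/C/C ⇒ E/C/C/C ⇒ C/C/C/C ⇒ n/C/C/C ⇒ n/n/C/C ⇒ n/n/n/C ⇒ n/n/n/n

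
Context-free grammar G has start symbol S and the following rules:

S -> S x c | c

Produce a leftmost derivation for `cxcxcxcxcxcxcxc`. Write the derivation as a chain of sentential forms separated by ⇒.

S⇒Sxc⇒Sxcxc⇒Sxcxcxc⇒Sxcxcxcxc⇒Sxcxcxcxcxc⇒Sxcxcxcxcxcxc⇒Sxcxcxcxcxcxcxc⇒cxcxcxcxcxcxcxc

S ⇒ Sxc   [S -> S x c]
Sxc ⇒ Sxcxc   [S -> S x c]
Sxcxc ⇒ Sxcxcxc   [S -> S x c]
Sxcxcxc ⇒ Sxcxcxcxc   [S -> S x c]
Sxcxcxcxc ⇒ Sxcxcxcxcxc   [S -> S x c]
Sxcxcxcxcxc ⇒ Sxcxcxcxcxcxc   [S -> S x c]
Sxcxcxcxcxcxc ⇒ Sxcxcxcxcxcxcxc   [S -> S x c]
Sxcxcxcxcxcxcxc ⇒ cxcxcxcxcxcxcxc   [S -> c]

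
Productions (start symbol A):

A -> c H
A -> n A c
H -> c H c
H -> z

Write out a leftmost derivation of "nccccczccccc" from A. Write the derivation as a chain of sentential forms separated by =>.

A => nAc   [A -> n A c]
nAc => ncHc   [A -> c H]
ncHc => nccHcc   [H -> c H c]
nccHcc => ncccHccc   [H -> c H c]
ncccHccc => nccccHcccc   [H -> c H c]
nccccHcccc => ncccccHccccc   [H -> c H c]
ncccccHccccc => nccccczccccc   [H -> z]

A => nAc => ncHc => nccHcc => ncccHccc => nccccHcccc => ncccccHccccc => nccccczccccc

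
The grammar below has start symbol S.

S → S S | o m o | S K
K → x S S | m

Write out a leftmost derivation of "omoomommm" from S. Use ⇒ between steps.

S ⇒ SK ⇒ SSK ⇒ omoSK ⇒ omoSKK ⇒ omoSKKK ⇒ omoomoKKK ⇒ omoomomKK ⇒ omoomommK ⇒ omoomommm

S ⇒ SK   [S → S K]
SK ⇒ SSK   [S → S S]
SSK ⇒ omoSK   [S → o m o]
omoSK ⇒ omoSKK   [S → S K]
omoSKK ⇒ omoSKKK   [S → S K]
omoSKKK ⇒ omoomoKKK   [S → o m o]
omoomoKKK ⇒ omoomomKK   [K → m]
omoomomKK ⇒ omoomommK   [K → m]
omoomommK ⇒ omoomommm   [K → m]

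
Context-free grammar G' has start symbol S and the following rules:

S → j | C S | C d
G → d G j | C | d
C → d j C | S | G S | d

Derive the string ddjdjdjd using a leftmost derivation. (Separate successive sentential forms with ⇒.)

S ⇒ CS   [S → C S]
CS ⇒ dS   [C → d]
dS ⇒ dCS   [S → C S]
dCS ⇒ ddjCS   [C → d j C]
ddjCS ⇒ ddjdjCS   [C → d j C]
ddjdjCS ⇒ ddjdjdS   [C → d]
ddjdjdS ⇒ ddjdjdCd   [S → C d]
ddjdjdCd ⇒ ddjdjdSd   [C → S]
ddjdjdSd ⇒ ddjdjdjd   [S → j]

S ⇒ CS ⇒ dS ⇒ dCS ⇒ ddjCS ⇒ ddjdjCS ⇒ ddjdjdS ⇒ ddjdjdCd ⇒ ddjdjdSd ⇒ ddjdjdjd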